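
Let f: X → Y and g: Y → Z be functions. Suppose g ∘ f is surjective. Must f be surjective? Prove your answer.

No. Take X = {0, 1}, Y = {0, 1, 2, 3, 4}, Z = {0}, f(a) = 0 for every a ∈ X, and g(b) = 0 for every b ∈ Y.
Then g ∘ f is surjective onto {0}, but 4 ∈ Y has no preimage under f, so f is not surjective.

not surjective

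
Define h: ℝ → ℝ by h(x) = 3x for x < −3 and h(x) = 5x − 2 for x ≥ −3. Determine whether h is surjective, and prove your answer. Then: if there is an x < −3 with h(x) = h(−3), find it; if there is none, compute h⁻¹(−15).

Both pieces are strictly increasing (slopes 3 and 5), so each is injective on its own interval.
The left piece maps (−∞, −3) onto (−∞, −9); the right piece maps [−3, ∞) onto [−17, ∞).
The union (−∞, −9) ∪ [−17, ∞) covers ℝ, so h is surjective.
For the follow-up: the images overlap, so an x < −3 with h(x) = h(−3) exists. h(−3) = −17; solving 3x = −17 for x < −3 gives x = (−17 − 0)/3 = −17/3.

-17/3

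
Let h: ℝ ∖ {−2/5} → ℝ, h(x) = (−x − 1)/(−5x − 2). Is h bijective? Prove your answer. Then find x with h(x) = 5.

If h(x) = 1/5, cross-multiplying gives −5(−x − 1) = −1(−5x − 2), which simplifies to 5 = 2 — false.  So 1/5 has no preimage and h is not surjective.
Therefore h is not bijective.
Solving h(x) = 5: cross-multiplying gives −x − 1 = 5(−5x − 2), which rearranges to 24x = −9, so x = −3/8.

-3/8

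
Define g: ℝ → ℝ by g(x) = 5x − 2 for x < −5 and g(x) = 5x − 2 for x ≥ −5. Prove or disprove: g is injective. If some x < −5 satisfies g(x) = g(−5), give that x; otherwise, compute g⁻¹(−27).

Both pieces are strictly increasing (slopes 5 and 5), so each is injective on its own interval.
The left piece maps (−∞, −5) onto (−∞, −27); the right piece maps [−5, ∞) onto [−27, ∞).
These images are disjoint, so no value is attained by both pieces. Hence g is injective.
Because the two images are disjoint, no x < −5 has g(x) = g(−5), so we compute g⁻¹(−27): −27 lies in [−27, ∞), so solve 5x − 2 = −27: x = (−27 + 2)/5 = −5.

-5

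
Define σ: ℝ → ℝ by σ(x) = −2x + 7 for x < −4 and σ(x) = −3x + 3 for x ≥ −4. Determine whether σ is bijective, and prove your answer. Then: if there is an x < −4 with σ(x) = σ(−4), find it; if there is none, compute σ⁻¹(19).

Both pieces are strictly decreasing (slopes −2 and −3), so each is injective on its own interval.
The left piece maps (−∞, −4) onto (15, ∞); the right piece maps [−4, ∞) onto (−∞, 15].
Since 15 = 15, the images partition ℝ: σ is injective and surjective, hence bijective.
Because the two images are disjoint, no x < −4 has σ(x) = σ(−4), so we compute σ⁻¹(19): 19 lies in (15, ∞), so solve −2x + 7 = 19: x = (19 − 7)/(−2) = −6.

-6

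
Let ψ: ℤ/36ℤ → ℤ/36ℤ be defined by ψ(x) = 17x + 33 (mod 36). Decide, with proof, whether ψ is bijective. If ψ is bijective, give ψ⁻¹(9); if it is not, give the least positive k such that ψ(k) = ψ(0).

Recall that injectivity means: for all u, v in the domain, ψ(u) = ψ(v) implies u = v.
If ψ(u) = ψ(v), then 17u ≡ 17v (mod 36). Because gcd(17, 36) = 1, we may cancel 17 to get u ≡ v (mod 36).
We now compute 17⁻¹ mod 36 explicitly. Euclid's algorithm: 36 = 2·17 + 2, 17 = 8·2 + 1; back-substituting gives 1 = 17·17 − 8·36, so 17⁻¹ ≡ 17 (mod 36).
For any y ∈ ℤ/36ℤ, x = 17(y − 33) mod 36 satisfies ψ(x) = 17·17(y − 33) + 33 ≡ y (since 17·17 ≡ 1 mod 36). So every y has a preimage.
Therefore ψ is bijective.
Since ψ is bijective, we compute ψ⁻¹(9): solve 17x + 33 ≡ 9 (mod 36), i.e. 17x ≡ 12 (mod 36).
Multiplying by 17⁻¹ = 17 gives x ≡ 17·12 = 204 = 5·36 + 24 ≡ 24 (mod 36).
Check: ψ(24) = 17·24 + 33 = 441 = 12·36 + 9 ≡ 9 (mod 36).

24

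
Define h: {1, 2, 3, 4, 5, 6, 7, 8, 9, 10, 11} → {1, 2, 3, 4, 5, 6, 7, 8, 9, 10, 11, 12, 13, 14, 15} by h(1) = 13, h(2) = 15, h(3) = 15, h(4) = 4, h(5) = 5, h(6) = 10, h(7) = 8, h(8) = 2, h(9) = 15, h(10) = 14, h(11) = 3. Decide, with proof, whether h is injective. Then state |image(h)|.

h(2) = 15 = h(3) with 2 ≠ 3, so h is not injective.
The image of h is {2, 3, 4, 5, 8, 10, 13, 14, 15}, which has 9 elements.

9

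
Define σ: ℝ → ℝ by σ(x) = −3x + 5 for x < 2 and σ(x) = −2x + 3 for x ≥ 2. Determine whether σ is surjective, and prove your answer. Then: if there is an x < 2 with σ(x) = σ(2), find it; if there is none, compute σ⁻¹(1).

Both pieces are strictly decreasing (slopes −3 and −2), so each is injective on its own interval.
The left piece maps (−∞, 2) onto (−1, ∞); the right piece maps [2, ∞) onto (−∞, −1].
These images together cover ℝ, so σ is surjective.
Because the two images are disjoint, no x < 2 has σ(x) = σ(2), so we compute σ⁻¹(1): 1 lies in (−1, ∞), so solve −3x + 5 = 1: x = (1 − 5)/(−3) = 4/3.

4/3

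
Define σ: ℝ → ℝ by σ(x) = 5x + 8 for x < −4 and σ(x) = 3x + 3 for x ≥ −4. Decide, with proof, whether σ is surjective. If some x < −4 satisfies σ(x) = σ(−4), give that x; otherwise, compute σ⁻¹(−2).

-5/3

Both pieces are strictly increasing (slopes 5 and 3), so each is injective on its own interval.
The left piece maps (−∞, −4) onto (−∞, −12); the right piece maps [−4, ∞) onto [−9, ∞).
The union (−∞, −12) ∪ [−9, ∞) omits the interval between −12 and −9; in particular −12 has no preimage. So σ is not surjective.
Because the two images are disjoint, no x < −4 has σ(x) = σ(−4), so we compute σ⁻¹(−2): −2 lies in [−9, ∞), so solve 3x + 3 = −2: x = (−2 − 3)/3 = −5/3.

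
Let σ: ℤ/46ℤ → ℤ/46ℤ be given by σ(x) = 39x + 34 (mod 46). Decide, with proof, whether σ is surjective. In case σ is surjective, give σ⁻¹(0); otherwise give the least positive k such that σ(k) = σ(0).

By definition, surjectivity means every element of the codomain has a preimage under σ.
Since gcd(39, 46) = 1, 39 is invertible modulo 46. Euclid's algorithm: 46 = 1·39 + 7, 39 = 5·7 + 4, 7 = 1·4 + 3, 4 = 1·3 + 1; back-substituting gives 1 = 13·39 − 11·46, so 39⁻¹ ≡ 13 (mod 46).
For any y ∈ ℤ/46ℤ, x = 13(y − 34) mod 46 satisfies σ(x) = 39·13(y − 34) + 34 ≡ y (since 39·13 ≡ 1 mod 46). So every y has a preimage.
Hence σ is surjective.
Since σ is surjective, we compute σ⁻¹(0): solve 39x + 34 ≡ 0 (mod 46), i.e. 39x ≡ 12 (mod 46).
Multiplying by 39⁻¹ = 13 gives x ≡ 13·12 = 156 = 3·46 + 18 ≡ 18 (mod 46).
Check: σ(18) = 39·18 + 34 = 736 = 16·46 + 0 ≡ 0 (mod 46).

18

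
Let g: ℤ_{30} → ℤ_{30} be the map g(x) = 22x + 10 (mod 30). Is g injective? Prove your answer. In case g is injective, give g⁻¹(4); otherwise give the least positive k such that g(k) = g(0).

We have gcd(22, 30) = 2 > 1. Taking x_1 = 0 and x_2 = 15: g(0) = 10 and g(15) = 22·15 + 10 = 340 ≡ 10 (mod 30).
So g(0) = g(15) while 0 ≠ 15, thus g is not injective.
Since g is not injective, we find the least positive k with g(k) = g(0): this means 22k ≡ 0 (mod 30), i.e. 30 ∣ 22k. Since gcd(22, 30) = 2, dividing through by 2 this holds exactly when 15 ∣ 11k, and as gcd(11, 15) = 1, exactly when 15 ∣ k.
The smallest positive such k is 15.

15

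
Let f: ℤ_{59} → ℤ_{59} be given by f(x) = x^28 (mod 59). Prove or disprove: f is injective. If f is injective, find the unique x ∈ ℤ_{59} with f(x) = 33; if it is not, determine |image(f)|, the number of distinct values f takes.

f(29): Repeated squaring mod 59: 29^1 ≡ 29, 29^2 ≡ 29² = 841 ≡ 15, 29^4 ≡ 15² = 225 ≡ 48, 29^8 ≡ 48² = 2304 ≡ 3, 29^16 ≡ 3² = 9. Since 28 = 16 + 8 + 4, 29^28 ≡ 9·3·48: 9·3 = 27, then 27·48 = 1296 ≡ 57. So 29^28 ≡ 57 (mod 59).
f(30): Repeated squaring mod 59: 30^1 ≡ 30, 30^2 ≡ 30² = 900 ≡ 15, 30^4 ≡ 15² = 225 ≡ 48, 30^8 ≡ 48² = 2304 ≡ 3, 30^16 ≡ 3² = 9. Since 28 = 16 + 8 + 4, 30^28 ≡ 9·3·48: 9·3 = 27, then 27·48 = 1296 ≡ 57. So 30^28 ≡ 57 (mod 59).
So f(29) = f(30) = 57 while 29 ≠ 30, so f is not injective.
Since f is not injective, we determine |image(f)|. Computing x^28 mod 59 for each x (by repeated squaring, reducing mod 59 at every step), the values f(0), f(1), …, f(58) are: 0, 1, 29, 20, 15, 12, 49, 17, 22, 46, 53, 16, 5, 9, 21, 4, 48, 7, 36, 28, 3, 45, 51, 41, 27, 26, 25, 35, 19, 57, 57, 19, 35, 25, 26, 27, 41, 51, 45, 3, 28, 36, 7, 48, 4, 21, 9, 5, 16, 53, 46, 22, 17, 49, 12, 15, 20, 29, 1.
The distinct values are {0, 1, 3, 4, 5, 7, 9, 12, 15, 16, 17, 19, 20, 21, 22, 25, 26, 27, 28, 29, 35, 36, 41, 45, 46, 48, 49, 51, 53, 57}; there are 30 of them.

30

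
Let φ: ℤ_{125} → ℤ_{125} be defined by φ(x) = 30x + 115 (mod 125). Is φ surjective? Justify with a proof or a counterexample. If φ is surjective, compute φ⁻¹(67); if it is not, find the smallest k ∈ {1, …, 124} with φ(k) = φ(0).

25

Since gcd(30, 125) = 5, we have 30x ≡ 0 (mod 5) for all x, so φ(x) ≡ 0 (mod 5).
But 1 ≢ 0 (mod 5), so 1 ∈ ℤ_{125} has no preimage. So φ is not surjective.
Since φ is not surjective, we find the least positive k with φ(k) = φ(0): this means 30k ≡ 0 (mod 125), i.e. 125 ∣ 30k. Since gcd(30, 125) = 5, dividing through by 5 this holds exactly when 25 ∣ 6k, and as gcd(6, 25) = 1, exactly when 25 ∣ k.
The smallest positive such k is 25.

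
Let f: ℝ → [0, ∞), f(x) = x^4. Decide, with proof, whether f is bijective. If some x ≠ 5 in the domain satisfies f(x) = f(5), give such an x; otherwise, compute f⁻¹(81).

-5

f(5) = 625 = (−5)^4 = f(−5) (since 4 is even), with 5 ≠ −5. So f is not injective, hence not bijective.
For the follow-up, such an x exists: taking x = −5 ∈ ℝ gives f(−5) = 625 = f(5) with −5 ≠ 5.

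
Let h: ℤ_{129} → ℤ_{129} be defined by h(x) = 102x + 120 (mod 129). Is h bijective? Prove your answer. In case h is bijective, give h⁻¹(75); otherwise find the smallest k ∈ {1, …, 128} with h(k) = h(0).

43

We have gcd(102, 129) = 3 > 1. Taking a = 0 and b = 43: h(0) = 120 and h(43) = 102·43 + 120 = 4506 ≡ 120 (mod 129).
So h(0) = h(43) while 0 ≠ 43, therefore h is not injective, hence not bijective.
Since h is not bijective, we find the least positive k with h(k) = h(0): this means 102k ≡ 0 (mod 129), i.e. 129 ∣ 102k. Since gcd(102, 129) = 3, dividing through by 3 this holds exactly when 43 ∣ 34k, and as gcd(34, 43) = 1, exactly when 43 ∣ k.
The smallest positive such k is 43.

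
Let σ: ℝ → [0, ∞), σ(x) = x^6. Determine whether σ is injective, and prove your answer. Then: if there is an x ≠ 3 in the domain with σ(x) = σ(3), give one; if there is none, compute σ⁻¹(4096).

σ(3) = 729 = (−3)^6 = σ(−3) (since 6 is even), with 3 ≠ −3. So σ is not injective.
For the follow-up, such an x exists: taking x = −3 ∈ ℝ gives σ(−3) = 729 = σ(3) with −3 ≠ 3.

-3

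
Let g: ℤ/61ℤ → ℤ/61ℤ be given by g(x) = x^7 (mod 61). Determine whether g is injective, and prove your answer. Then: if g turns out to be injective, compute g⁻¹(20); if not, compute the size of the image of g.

Since 61 is prime, the nonzero elements of ℤ/61ℤ form a cyclic group of order 60.
As gcd(7, 60) = 1, raising to the 7th power is a bijection on this group: if x_1^7 ≡ x_2^7 then (x_1x_2^{−1})^7 = 1, and the only element of order dividing gcd(7, 60) = 1 is 1, so x_1 = x_2.
With g(0) = 0 this makes g injective on all of ℤ/61ℤ, hence bijective (finite equal-size domain and codomain). In particular g is injective.
Since g is injective, we find the preimage of 20. The inverse of x ↦ x^7 on (ℤ/61ℤ)^× is x ↦ x^43, because 7·43 = 301 = 5·60 + 1 ≡ 1 (mod 60) and x^{60} = 1 for x ≠ 0 (Fermat). So g⁻¹(20) = 20^43 mod 61.
Repeated squaring mod 61: 20^1 ≡ 20, 20^2 ≡ 20² = 400 ≡ 34, 20^4 ≡ 34² = 1156 ≡ 58, 20^8 ≡ 58² = 3364 ≡ 9, 20^16 ≡ 9² = 81 ≡ 20, 20^32 ≡ 20² = 400 ≡ 34. Since 43 = 32 + 8 + 2 + 1, 20^43 ≡ 34·9·34·20: 34·9 = 306 ≡ 1, then 1·34 = 34, then 34·20 = 680 ≡ 9. So 20^43 ≡ 9 (mod 61).
Hence g⁻¹(20) = 9.

9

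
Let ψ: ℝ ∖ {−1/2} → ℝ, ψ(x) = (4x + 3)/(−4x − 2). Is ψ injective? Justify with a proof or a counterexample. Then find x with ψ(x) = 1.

-5/8

Suppose ψ(u) = ψ(v). Cross-multiplying: (4u + 3)(−4v − 2) = (4v + 3)(−4u − 2).
Expanding both sides and cancelling the symmetric terms leaves 4·(u − v) = 0. Since 4 ≠ 0, u = v. So ψ is injective.
Solving ψ(x) = 1: cross-multiplying gives 4x + 3 = 1(−4x − 2), which rearranges to 8x = −5, so x = −5/8.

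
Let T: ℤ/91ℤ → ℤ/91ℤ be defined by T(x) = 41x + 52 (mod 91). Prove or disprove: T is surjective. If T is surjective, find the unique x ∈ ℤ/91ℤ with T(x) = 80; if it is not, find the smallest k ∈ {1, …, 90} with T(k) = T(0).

Recall: T is surjective if every y in the codomain equals T(x) for some x in the domain.
Since gcd(41, 91) = 1, 41 is invertible modulo 91. Euclid's algorithm: 91 = 2·41 + 9, 41 = 4·9 + 5, 9 = 1·5 + 4, 5 = 1·4 + 1; back-substituting gives 1 = 20·41 − 9·91, so 41⁻¹ ≡ 20 (mod 91).
For any y ∈ ℤ/91ℤ, x = 20(y − 52) mod 91 satisfies T(x) = 41·20(y − 52) + 52 ≡ y (since 41·20 ≡ 1 mod 91). So every y has a preimage.
Thus T is surjective.
Since T is surjective, we find T⁻¹(80): we need 41x ≡ 80 − 52 ≡ 28 (mod 91). Using 41⁻¹ = 20: x ≡ 20·28 = 560 = 6·91 + 14, so x = 14.
Check: T(14) = 41·14 + 52 = 626 = 6·91 + 80 ≡ 80 (mod 91).

14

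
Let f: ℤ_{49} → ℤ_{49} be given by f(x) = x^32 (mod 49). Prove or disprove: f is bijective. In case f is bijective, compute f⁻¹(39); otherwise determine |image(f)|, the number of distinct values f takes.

22

f(0) = 0^32 = 0.
f(7): Repeated squaring mod 49: 7^1 ≡ 7, 7^2 ≡ 7² = 49 ≡ 0, 7^4 ≡ 0² = 0, 7^8 ≡ 0² = 0, 7^16 ≡ 0² = 0, 7^32 ≡ 0² = 0. So 7^32 ≡ 0 (mod 49).
So f(0) = f(7) = 0 while 0 ≠ 7, hence f is not injective, hence not bijective.
Since f is not bijective, we determine |image(f)|. Computing x^32 mod 49 for each x (by repeated squaring, reducing mod 49 at every step), the values f(0), f(1), …, f(48) are: 0, 1, 39, 37, 2, 32, 22, 0, 29, 46, 23, 16, 25, 43, 0, 8, 4, 9, 30, 18, 15, 0, 36, 11, 44, 44, 11, 36, 0, 15, 18, 30, 9, 4, 8, 0, 43, 25, 16, 23, 46, 29, 0, 22, 32, 2, 37, 39, 1.
The distinct values are {0, 1, 2, 4, 8, 9, 11, 15, 16, 18, 22, 23, 25, 29, 30, 32, 36, 37, 39, 43, 44, 46}; there are 22 of them.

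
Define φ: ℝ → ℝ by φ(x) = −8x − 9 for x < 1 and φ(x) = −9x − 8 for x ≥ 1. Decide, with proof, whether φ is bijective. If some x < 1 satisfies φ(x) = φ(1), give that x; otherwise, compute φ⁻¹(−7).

-1/4

Both pieces are strictly decreasing (slopes −8 and −9), so each is injective on its own interval.
The left piece maps (−∞, 1) onto (−17, ∞); the right piece maps [1, ∞) onto (−∞, −17].
Since −17 = −17, the images partition ℝ: φ is injective and surjective, hence bijective.
Because the two images are disjoint, no x < 1 has φ(x) = φ(1), so we compute φ⁻¹(−7): −7 lies in (−17, ∞), so solve −8x − 9 = −7: x = (−7 + 9)/(−8) = −1/4.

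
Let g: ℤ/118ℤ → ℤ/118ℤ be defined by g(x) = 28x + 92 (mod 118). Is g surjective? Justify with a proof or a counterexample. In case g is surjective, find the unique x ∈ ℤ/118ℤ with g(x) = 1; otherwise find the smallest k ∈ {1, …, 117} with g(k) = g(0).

Since gcd(28, 118) = 2, we have 28x ≡ 0 (mod 2) for all x, so g(x) ≡ 0 (mod 2).
But 1 ≢ 0 (mod 2), so 1 ∈ ℤ/118ℤ has no preimage. Hence g is not surjective.
Since g is not surjective, we find the least positive k with g(k) = g(0): this means 28k ≡ 0 (mod 118), i.e. 118 ∣ 28k. Since gcd(28, 118) = 2, dividing through by 2 this holds exactly when 59 ∣ 14k, and as gcd(14, 59) = 1, exactly when 59 ∣ k.
The smallest positive such k is 59.

59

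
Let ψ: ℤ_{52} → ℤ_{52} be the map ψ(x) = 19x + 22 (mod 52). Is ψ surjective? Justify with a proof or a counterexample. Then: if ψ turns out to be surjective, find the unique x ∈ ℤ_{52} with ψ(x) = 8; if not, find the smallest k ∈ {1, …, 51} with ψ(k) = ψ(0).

Since gcd(19, 52) = 1, 19 is invertible modulo 52. Euclid's algorithm: 52 = 2·19 + 14, 19 = 1·14 + 5, 14 = 2·5 + 4, 5 = 1·4 + 1; back-substituting gives 1 = 11·19 − 4·52, so 19⁻¹ ≡ 11 (mod 52).
Then y ↦ 11(y − 22) is a two-sided inverse to ψ, so every y ∈ ℤ_{52} has a preimage.
Hence ψ is surjective.
Since ψ is surjective, we compute ψ⁻¹(8): solve 19x + 22 ≡ 8 (mod 52), i.e. 19x ≡ 38 (mod 52).
Multiplying by 19⁻¹ = 11 gives x ≡ 11·38 = 418 = 8·52 + 2 ≡ 2 (mod 52).
Check: ψ(2) = 19·2 + 22 = 60 = 1·52 + 8 ≡ 8 (mod 52).

2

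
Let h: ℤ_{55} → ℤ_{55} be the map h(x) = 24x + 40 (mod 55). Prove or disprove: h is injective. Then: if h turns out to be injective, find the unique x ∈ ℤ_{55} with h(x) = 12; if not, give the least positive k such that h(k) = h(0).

If h(x_1) = h(x_2), then 24x_1 ≡ 24x_2 (mod 55). Because gcd(24, 55) = 1, we may cancel 24 to get x_1 ≡ x_2 (mod 55).
Hence h is injective.
We now compute 24⁻¹ mod 55 explicitly. Euclid's algorithm: 55 = 2·24 + 7, 24 = 3·7 + 3, 7 = 2·3 + 1; back-substituting gives 1 = 39·24 − 17·55, so 24⁻¹ ≡ 39 (mod 55).
Since h is injective, we find h⁻¹(12): we need 24x ≡ 12 − 40 ≡ 27 (mod 55). Using 24⁻¹ = 39: x ≡ 39·27 = 1053 = 19·55 + 8, so x = 8.
Check: h(8) = 24·8 + 40 = 232 = 4·55 + 12 ≡ 12 (mod 55).

8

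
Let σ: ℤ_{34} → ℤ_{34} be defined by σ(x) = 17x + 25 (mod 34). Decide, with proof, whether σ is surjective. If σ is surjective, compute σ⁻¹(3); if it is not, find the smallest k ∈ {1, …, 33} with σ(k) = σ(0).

Since gcd(17, 34) = 17, we have 17x ≡ 0 (mod 17) for all x, so σ(x) ≡ 8 (mod 17).
But 0 ≢ 8 (mod 17), so 0 ∈ ℤ_{34} has no preimage. Thus σ is not surjective.
Since σ is not surjective, we find the least positive k with σ(k) = σ(0): this means 17k ≡ 0 (mod 34), i.e. 34 ∣ 17k. Since gcd(17, 34) = 17, dividing through by 17 this holds exactly when 2 ∣ k.
The smallest positive such k is 2.

2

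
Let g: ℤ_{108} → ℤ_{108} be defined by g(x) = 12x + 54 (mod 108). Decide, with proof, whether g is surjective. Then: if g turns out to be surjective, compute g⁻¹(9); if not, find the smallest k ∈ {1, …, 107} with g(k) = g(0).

9

Since gcd(12, 108) = 12, we have 12x ≡ 0 (mod 12) for all x, so g(x) ≡ 6 (mod 12).
But 0 ≢ 6 (mod 12), so 0 ∈ ℤ_{108} has no preimage. So g is not surjective.
Since g is not surjective, we find the least positive k with g(k) = g(0): this means 12k ≡ 0 (mod 108), i.e. 108 ∣ 12k. Since gcd(12, 108) = 12, dividing through by 12 this holds exactly when 9 ∣ k.
The smallest positive such k is 9.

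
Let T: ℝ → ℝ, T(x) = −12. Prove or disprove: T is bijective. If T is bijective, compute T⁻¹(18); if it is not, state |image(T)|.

1

T(0) = −12 = T(1) with 0 ≠ 1, so T is not injective, hence not bijective.
Since T is not bijective, we state |image(T)|: the image of T is {−12}, which has 1 element.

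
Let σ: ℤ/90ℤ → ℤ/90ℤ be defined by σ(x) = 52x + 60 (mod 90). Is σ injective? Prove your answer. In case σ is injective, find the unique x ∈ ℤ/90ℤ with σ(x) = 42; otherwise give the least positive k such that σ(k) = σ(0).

We have gcd(52, 90) = 2 > 1. Taking x_1 = 0 and x_2 = 45: σ(0) = 60 and σ(45) = 52·45 + 60 = 2400 ≡ 60 (mod 90).
So σ(0) = σ(45) while 0 ≠ 45, so σ is not injective.
Since σ is not injective, we find the least positive k with σ(k) = σ(0): this means 52k ≡ 0 (mod 90), i.e. 90 ∣ 52k. Since gcd(52, 90) = 2, dividing through by 2 this holds exactly when 45 ∣ 26k, and as gcd(26, 45) = 1, exactly when 45 ∣ k.
The smallest positive such k is 45.

45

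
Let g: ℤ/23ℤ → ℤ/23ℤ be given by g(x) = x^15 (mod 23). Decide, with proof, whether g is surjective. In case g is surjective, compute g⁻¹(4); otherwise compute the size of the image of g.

Since 23 is prime, the nonzero elements of ℤ/23ℤ form a cyclic group of order 22.
As gcd(15, 22) = 1, raising to the 15th power is a bijection on this group: if u^15 ≡ v^15 then (uv^{−1})^15 = 1, and the only element of order dividing gcd(15, 22) = 1 is 1, so u = v.
With g(0) = 0 this makes g injective on all of ℤ/23ℤ, hence bijective (finite equal-size domain and codomain). In particular g is surjective.
Since g is surjective, we find the preimage of 4. The inverse of x ↦ x^15 on (ℤ/23ℤ)^× is x ↦ x^3, because 15·3 = 45 = 2·22 + 1 ≡ 1 (mod 22) and x^{22} = 1 for x ≠ 0 (Fermat). So g⁻¹(4) = 4^3 mod 23.
Repeated squaring mod 23: 4^1 ≡ 4, 4^2 ≡ 4² = 16. Since 3 = 2 + 1, 4^3 ≡ 16·4: 16·4 = 64 ≡ 18. So 4^3 ≡ 18 (mod 23).
Hence g⁻¹(4) = 18.

18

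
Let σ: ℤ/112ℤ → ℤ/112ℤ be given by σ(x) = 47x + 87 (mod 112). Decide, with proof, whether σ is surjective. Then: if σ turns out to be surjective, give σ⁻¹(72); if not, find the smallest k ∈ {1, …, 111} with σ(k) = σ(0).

95

By definition, σ is surjective if every y in the codomain equals σ(x) for some x in the domain.
Since gcd(47, 112) = 1, 47 is invertible modulo 112. Euclid's algorithm: 112 = 2·47 + 18, 47 = 2·18 + 11, 18 = 1·11 + 7, 11 = 1·7 + 4, 7 = 1·4 + 3, 4 = 1·3 + 1; back-substituting gives 1 = 31·47 − 13·112, so 47⁻¹ ≡ 31 (mod 112).
For any y ∈ ℤ/112ℤ, x = 31(y − 87) mod 112 satisfies σ(x) = 47·31(y − 87) + 87 ≡ y (since 47·31 ≡ 1 mod 112). So every y has a preimage.
Thus σ is surjective.
Since σ is surjective, we compute σ⁻¹(72): solve 47x + 87 ≡ 72 (mod 112), i.e. 47x ≡ 97 (mod 112).
Multiplying by 47⁻¹ = 31 gives x ≡ 31·97 = 3007 = 26·112 + 95 ≡ 95 (mod 112).
Check: σ(95) = 47·95 + 87 = 4552 = 40·112 + 72 ≡ 72 (mod 112).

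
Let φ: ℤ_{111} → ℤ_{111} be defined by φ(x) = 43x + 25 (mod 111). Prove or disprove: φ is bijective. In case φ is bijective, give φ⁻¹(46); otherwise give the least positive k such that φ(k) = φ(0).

Recall that φ is injective when φ(a) = φ(b) forces a = b.
If φ(a) = φ(b), then 43a ≡ 43b (mod 111). Because gcd(43, 111) = 1, we may cancel 43 to get a ≡ b (mod 111).
We now compute 43⁻¹ mod 111 explicitly. Euclid's algorithm: 111 = 2·43 + 25, 43 = 1·25 + 18, 25 = 1·18 + 7, 18 = 2·7 + 4, 7 = 1·4 + 3, 4 = 1·3 + 1; back-substituting gives 1 = 31·43 − 12·111, so 43⁻¹ ≡ 31 (mod 111).
Then y ↦ 31(y − 25) is a two-sided inverse to φ, so every y ∈ ℤ_{111} has a preimage.
Hence φ is bijective.
Since φ is bijective, we compute φ⁻¹(46): solve 43x + 25 ≡ 46 (mod 111), i.e. 43x ≡ 21 (mod 111).
Multiplying by 43⁻¹ = 31 gives x ≡ 31·21 = 651 = 5·111 + 96 ≡ 96 (mod 111).
Check: φ(96) = 43·96 + 25 = 4153 = 37·111 + 46 ≡ 46 (mod 111).

96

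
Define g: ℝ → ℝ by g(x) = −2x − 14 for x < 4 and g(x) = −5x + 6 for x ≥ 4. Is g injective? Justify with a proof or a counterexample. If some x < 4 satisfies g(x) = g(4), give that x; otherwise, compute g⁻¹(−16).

Both pieces are strictly decreasing (slopes −2 and −5), so each is injective on its own interval.
The left piece maps (−∞, 4) onto (−22, ∞); the right piece maps [4, ∞) onto (−∞, −14].
These images overlap. In particular g(4) = −14 (right piece), and solving −2x − 14 = −14 on the left piece gives x = 0 < 4.
So g(0) = g(4) with 0 ≠ 4, and g is not injective. This x = 0 is the requested value below 4.

0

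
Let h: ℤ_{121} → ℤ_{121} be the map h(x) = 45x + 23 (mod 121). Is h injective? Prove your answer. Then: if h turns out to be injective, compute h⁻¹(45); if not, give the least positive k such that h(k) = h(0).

22

Recall that h is injective when h(a) = h(b) forces a = b.
Suppose h(a) = h(b) in ℤ_{121}. Then 45a + 23 ≡ 45b + 23 (mod 121), hence 45(a − b) ≡ 0 (mod 121).
Since gcd(45, 121) = 1, 45 is invertible modulo 121, hence a − b ≡ 0 (mod 121), i.e. a = b.
Thus h is injective.
We now compute 45⁻¹ mod 121 explicitly. Euclid's algorithm: 121 = 2·45 + 31, 45 = 1·31 + 14, 31 = 2·14 + 3, 14 = 4·3 + 2, 3 = 1·2 + 1; back-substituting gives 1 = 78·45 − 29·121, so 45⁻¹ ≡ 78 (mod 121).
Since h is injective, we compute h⁻¹(45): solve 45x + 23 ≡ 45 (mod 121), i.e. 45x ≡ 22 (mod 121).
Multiplying by 45⁻¹ = 78 gives x ≡ 78·22 = 1716 = 14·121 + 22 ≡ 22 (mod 121).
Check: h(22) = 45·22 + 23 = 1013 = 8·121 + 45 ≡ 45 (mod 121).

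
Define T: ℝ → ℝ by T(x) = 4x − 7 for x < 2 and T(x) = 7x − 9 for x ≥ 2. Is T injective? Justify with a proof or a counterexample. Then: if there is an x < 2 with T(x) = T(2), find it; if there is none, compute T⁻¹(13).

Both pieces are strictly increasing (slopes 4 and 7), so each is injective on its own interval.
The left piece maps (−∞, 2) onto (−∞, 1); the right piece maps [2, ∞) onto [5, ∞).
These images are disjoint, so no value is attained by both pieces. Therefore T is injective.
Because the two images are disjoint, no x < 2 has T(x) = T(2), so we compute T⁻¹(13): 13 lies in [5, ∞), so solve 7x − 9 = 13: x = (13 + 9)/7 = 22/7.

22/7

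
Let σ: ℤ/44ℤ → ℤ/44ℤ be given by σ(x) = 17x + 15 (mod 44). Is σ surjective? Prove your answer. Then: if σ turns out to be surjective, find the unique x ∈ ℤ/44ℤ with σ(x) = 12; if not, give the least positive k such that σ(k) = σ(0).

5

By definition, surjectivity means every element of the codomain has a preimage under σ.
Since gcd(17, 44) = 1, 17 is invertible modulo 44. Euclid's algorithm: 44 = 2·17 + 10, 17 = 1·10 + 7, 10 = 1·7 + 3, 7 = 2·3 + 1; back-substituting gives 1 = 13·17 − 5·44, so 17⁻¹ ≡ 13 (mod 44).
For any y ∈ ℤ/44ℤ, x = 13(y − 15) mod 44 satisfies σ(x) = 17·13(y − 15) + 15 ≡ y (since 17·13 ≡ 1 mod 44). So every y has a preimage.
So σ is surjective.
Since σ is surjective, we compute σ⁻¹(12): solve 17x + 15 ≡ 12 (mod 44), i.e. 17x ≡ 41 (mod 44).
Multiplying by 17⁻¹ = 13 gives x ≡ 13·41 = 533 = 12·44 + 5 ≡ 5 (mod 44).
Check: σ(5) = 17·5 + 15 = 100 = 2·44 + 12 ≡ 12 (mod 44).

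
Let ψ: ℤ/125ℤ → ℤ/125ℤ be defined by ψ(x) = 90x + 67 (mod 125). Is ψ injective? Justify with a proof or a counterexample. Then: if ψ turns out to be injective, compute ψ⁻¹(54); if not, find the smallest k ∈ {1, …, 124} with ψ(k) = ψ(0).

25

By definition, ψ is injective if ψ(x_1) = ψ(x_2) implies x_1 = x_2.
We have gcd(90, 125) = 5 > 1. Taking x_1 = 0 and x_2 = 25: ψ(0) = 67 and ψ(25) = 90·25 + 67 = 2317 ≡ 67 (mod 125).
So ψ(0) = ψ(25) while 0 ≠ 25, so ψ is not injective.
Since ψ is not injective, we find the least positive k with ψ(k) = ψ(0): this means 90k ≡ 0 (mod 125), i.e. 125 ∣ 90k. Since gcd(90, 125) = 5, dividing through by 5 this holds exactly when 25 ∣ 18k, and as gcd(18, 25) = 1, exactly when 25 ∣ k.
The smallest positive such k is 25.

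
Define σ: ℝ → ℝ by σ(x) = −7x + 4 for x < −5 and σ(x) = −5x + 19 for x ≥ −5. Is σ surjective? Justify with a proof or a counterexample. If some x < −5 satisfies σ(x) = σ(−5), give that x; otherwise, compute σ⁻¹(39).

-40/7

Both pieces are strictly decreasing (slopes −7 and −5), so each is injective on its own interval.
The left piece maps (−∞, −5) onto (39, ∞); the right piece maps [−5, ∞) onto (−∞, 44].
The union (39, ∞) ∪ (−∞, 44] covers ℝ, so σ is surjective.
For the follow-up: the images overlap, so an x < −5 with σ(x) = σ(−5) exists. σ(−5) = 44; solving −7x + 4 = 44 for x < −5 gives x = (44 − 4)/(−7) = −40/7.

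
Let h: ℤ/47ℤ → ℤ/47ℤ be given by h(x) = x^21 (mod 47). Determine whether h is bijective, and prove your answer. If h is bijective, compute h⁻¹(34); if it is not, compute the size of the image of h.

21

Since 47 is prime, the nonzero elements of ℤ/47ℤ form a cyclic group of order 46.
As gcd(21, 46) = 1, raising to the 21st power is a bijection on this group: if a^21 ≡ b^21 then (ab^{−1})^21 = 1, and the only element of order dividing gcd(21, 46) = 1 is 1, so a = b.
With h(0) = 0 this makes h injective on all of ℤ/47ℤ, hence bijective (finite equal-size domain and codomain). In particular h is bijective.
Since h is bijective, we find the preimage of 34. The inverse of x ↦ x^21 on (ℤ/47ℤ)^× is x ↦ x^11, because 21·11 = 231 = 5·46 + 1 ≡ 1 (mod 46) and x^{46} = 1 for x ≠ 0 (Fermat). So h⁻¹(34) = 34^11 mod 47.
Repeated squaring mod 47: 34^1 ≡ 34, 34^2 ≡ 34² = 1156 ≡ 28, 34^4 ≡ 28² = 784 ≡ 32, 34^8 ≡ 32² = 1024 ≡ 37. Since 11 = 8 + 2 + 1, 34^11 ≡ 37·28·34: 37·28 = 1036 ≡ 2, then 2·34 = 68 ≡ 21. So 34^11 ≡ 21 (mod 47).
Hence h⁻¹(34) = 21.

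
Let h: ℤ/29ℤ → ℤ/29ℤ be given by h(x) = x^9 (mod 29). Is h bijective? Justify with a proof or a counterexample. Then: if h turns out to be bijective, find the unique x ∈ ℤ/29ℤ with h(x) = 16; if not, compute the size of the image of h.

25

Since 29 is prime, the nonzero elements of ℤ/29ℤ form a cyclic group of order 28.
As gcd(9, 28) = 1, raising to the 9th power is a bijection on this group: if u^9 ≡ v^9 then (uv^{−1})^9 = 1, and the only element of order dividing gcd(9, 28) = 1 is 1, so u = v.
With h(0) = 0 this makes h injective on all of ℤ/29ℤ, hence bijective (finite equal-size domain and codomain). In particular h is bijective.
Since h is bijective, we find the preimage of 16. The inverse of x ↦ x^9 on (ℤ/29ℤ)^× is x ↦ x^25, because 9·25 = 225 = 8·28 + 1 ≡ 1 (mod 28) and x^{28} = 1 for x ≠ 0 (Fermat). So h⁻¹(16) = 16^25 mod 29.
Repeated squaring mod 29: 16^1 ≡ 16, 16^2 ≡ 16² = 256 ≡ 24, 16^4 ≡ 24² = 576 ≡ 25, 16^8 ≡ 25² = 625 ≡ 16, 16^16 ≡ 16² = 256 ≡ 24. Since 25 = 16 + 8 + 1, 16^25 ≡ 24·16·16: 24·16 = 384 ≡ 7, then 7·16 = 112 ≡ 25. So 16^25 ≡ 25 (mod 29).
Hence h⁻¹(16) = 25.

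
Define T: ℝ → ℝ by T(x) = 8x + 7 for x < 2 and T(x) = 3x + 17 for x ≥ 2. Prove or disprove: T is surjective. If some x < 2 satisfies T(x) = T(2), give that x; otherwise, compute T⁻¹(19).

Both pieces are strictly increasing (slopes 8 and 3), so each is injective on its own interval.
The left piece maps (−∞, 2) onto (−∞, 23); the right piece maps [2, ∞) onto [23, ∞).
These images together cover ℝ, so T is surjective.
Because the two images are disjoint, no x < 2 has T(x) = T(2), so we compute T⁻¹(19): 19 lies in (−∞, 23), so solve 8x + 7 = 19: x = (19 − 7)/8 = 3/2.

3/2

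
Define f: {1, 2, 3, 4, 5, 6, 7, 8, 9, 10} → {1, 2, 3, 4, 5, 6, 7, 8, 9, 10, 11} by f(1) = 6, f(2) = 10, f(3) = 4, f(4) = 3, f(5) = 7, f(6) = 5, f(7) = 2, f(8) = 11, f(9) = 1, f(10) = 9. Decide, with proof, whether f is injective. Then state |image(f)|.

10

The values f(1), …, f(10) are 6, 10, 4, 3, 7, 5, 2, 11, 1, 9 — all distinct.
So f(a) = f(b) only when a = b, and f is injective.
The image of f is {1, 2, 3, 4, 5, 6, 7, 9, 10, 11}, which has 10 elements.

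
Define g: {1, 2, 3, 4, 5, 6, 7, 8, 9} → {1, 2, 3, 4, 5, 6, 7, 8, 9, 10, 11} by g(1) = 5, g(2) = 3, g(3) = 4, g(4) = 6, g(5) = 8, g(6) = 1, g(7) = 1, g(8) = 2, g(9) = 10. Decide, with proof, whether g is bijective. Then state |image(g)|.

8

g(6) = 1 = g(7) with 6 ≠ 7, so g is not injective, hence not bijective.
The image of g is {1, 2, 3, 4, 5, 6, 8, 10}, which has 8 elements.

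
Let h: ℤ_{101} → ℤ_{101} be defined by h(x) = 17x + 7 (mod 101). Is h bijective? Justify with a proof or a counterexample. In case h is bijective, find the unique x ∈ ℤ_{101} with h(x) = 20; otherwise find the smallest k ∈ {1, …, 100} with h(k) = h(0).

Recall: h is injective when h(x_1) = h(x_2) forces x_1 = x_2.
If h(x_1) = h(x_2), then 17x_1 ≡ 17x_2 (mod 101). Because gcd(17, 101) = 1, we may cancel 17 to get x_1 ≡ x_2 (mod 101).
We now compute 17⁻¹ mod 101 explicitly. Euclid's algorithm: 101 = 5·17 + 16, 17 = 1·16 + 1; back-substituting gives 1 = 6·17 − 1·101, so 17⁻¹ ≡ 6 (mod 101).
Then y ↦ 6(y − 7) is a two-sided inverse to h, so every y ∈ ℤ_{101} has a preimage.
Thus h is bijective.
Since h is bijective, we find h⁻¹(20): we need 17x ≡ 20 − 7 ≡ 13 (mod 101). Using 17⁻¹ = 6: x ≡ 6·13 = 78, so x = 78.
Check: h(78) = 17·78 + 7 = 1333 = 13·101 + 20 ≡ 20 (mod 101).

78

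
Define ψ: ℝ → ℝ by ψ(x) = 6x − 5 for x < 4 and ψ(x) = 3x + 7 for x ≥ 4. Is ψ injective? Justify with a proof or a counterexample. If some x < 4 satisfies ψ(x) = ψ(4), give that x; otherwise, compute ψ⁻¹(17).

Both pieces are strictly increasing (slopes 6 and 3), so each is injective on its own interval.
The left piece maps (−∞, 4) onto (−∞, 19); the right piece maps [4, ∞) onto [19, ∞).
These images are disjoint, so no value is attained by both pieces. Thus ψ is injective.
Because the two images are disjoint, no x < 4 has ψ(x) = ψ(4), so we compute ψ⁻¹(17): 17 lies in (−∞, 19), so solve 6x − 5 = 17: x = (17 + 5)/6 = 11/3.

11/3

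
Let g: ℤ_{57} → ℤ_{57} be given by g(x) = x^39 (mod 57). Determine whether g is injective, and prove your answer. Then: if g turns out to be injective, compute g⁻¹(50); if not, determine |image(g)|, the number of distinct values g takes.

21

g(1) = 1^39 = 1.
g(7): Repeated squaring mod 57: 7^1 ≡ 7, 7^2 ≡ 7² = 49, 7^4 ≡ 49² = 2401 ≡ 7, 7^8 ≡ 7² = 49, 7^16 ≡ 49² = 2401 ≡ 7, 7^32 ≡ 7² = 49. Since 39 = 32 + 4 + 2 + 1, 7^39 ≡ 49·7·49·7: 49·7 = 343 ≡ 1, then 1·49 = 49, then 49·7 = 343 ≡ 1. So 7^39 ≡ 1 (mod 57).
So g(1) = g(7) = 1 while 1 ≠ 7, hence g is not injective.
Since g is not injective, we determine |image(g)|. Computing x^39 mod 57 for each x (by repeated squaring, reducing mod 57 at every step), the values g(0), g(1), …, g(56) are: 0, 1, 8, 27, 7, 11, 45, 1, 56, 45, 31, 20, 18, 31, 8, 12, 49, 11, 18, 19, 20, 27, 46, 26, 30, 7, 20, 18, 7, 50, 39, 37, 50, 27, 31, 11, 30, 37, 38, 39, 46, 8, 45, 49, 26, 39, 37, 26, 12, 1, 56, 12, 46, 50, 30, 49, 56.
The distinct values are {0, 1, 7, 8, 11, 12, 18, 19, 20, 26, 27, 30, 31, 37, 38, 39, 45, 46, 49, 50, 56}; there are 21 of them.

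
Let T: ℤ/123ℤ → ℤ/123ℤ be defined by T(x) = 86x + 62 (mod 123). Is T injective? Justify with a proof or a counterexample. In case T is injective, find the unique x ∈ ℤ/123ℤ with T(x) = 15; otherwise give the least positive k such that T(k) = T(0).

101

Recall that T is injective when T(u) = T(v) forces u = v.
If T(u) = T(v), then 86u ≡ 86v (mod 123). Because gcd(86, 123) = 1, we may cancel 86 to get u ≡ v (mod 123).
So T is injective.
We now compute 86⁻¹ mod 123 explicitly. Euclid's algorithm: 123 = 1·86 + 37, 86 = 2·37 + 12, 37 = 3·12 + 1; back-substituting gives 1 = 113·86 − 79·123, so 86⁻¹ ≡ 113 (mod 123).
Since T is injective, we find T⁻¹(15): we need 86x ≡ 15 − 62 ≡ 76 (mod 123). Using 86⁻¹ = 113: x ≡ 113·76 = 8588 = 69·123 + 101, so x = 101.
Check: T(101) = 86·101 + 62 = 8748 = 71·123 + 15 ≡ 15 (mod 123).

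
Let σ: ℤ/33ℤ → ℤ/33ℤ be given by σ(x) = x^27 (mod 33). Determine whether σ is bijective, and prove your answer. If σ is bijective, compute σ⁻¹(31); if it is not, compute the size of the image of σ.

25

Computing x^27 mod 33 for each x (by repeated squaring, reducing mod 33 at every step), the values σ(0), σ(1), …, σ(32) are: 0, 1, 29, 9, 16, 14, 30, 28, 2, 15, 10, 11, 12, 7, 20, 27, 25, 8, 6, 13, 26, 21, 22, 23, 18, 31, 5, 3, 19, 17, 24, 4, 32.
Every element of ℤ/33ℤ appears exactly once in this list, so σ is a bijection, and in particular bijective.
Since σ is bijective, we read off the preimage of 31 from the same table: σ(25) = 31, so σ⁻¹(31) = 25.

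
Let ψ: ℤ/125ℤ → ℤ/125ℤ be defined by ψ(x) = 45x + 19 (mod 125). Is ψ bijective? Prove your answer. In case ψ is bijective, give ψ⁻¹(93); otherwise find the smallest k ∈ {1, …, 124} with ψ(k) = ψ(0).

We have gcd(45, 125) = 5 > 1. Taking s = 0 and t = 25: ψ(0) = 19 and ψ(25) = 45·25 + 19 = 1144 ≡ 19 (mod 125).
So ψ(0) = ψ(25) while 0 ≠ 25, hence ψ is not injective, hence not bijective.
Since ψ is not bijective, we find the least positive k with ψ(k) = ψ(0): this means 45k ≡ 0 (mod 125), i.e. 125 ∣ 45k. Since gcd(45, 125) = 5, dividing through by 5 this holds exactly when 25 ∣ 9k, and as gcd(9, 25) = 1, exactly when 25 ∣ k.
The smallest positive such k is 25.

25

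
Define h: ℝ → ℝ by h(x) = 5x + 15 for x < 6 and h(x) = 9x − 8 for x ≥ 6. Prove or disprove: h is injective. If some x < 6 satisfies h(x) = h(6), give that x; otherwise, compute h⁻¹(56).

64/9

Both pieces are strictly increasing (slopes 5 and 9), so each is injective on its own interval.
The left piece maps (−∞, 6) onto (−∞, 45); the right piece maps [6, ∞) onto [46, ∞).
These images are disjoint, so no value is attained by both pieces. Thus h is injective.
Because the two images are disjoint, no x < 6 has h(x) = h(6), so we compute h⁻¹(56): 56 lies in [46, ∞), so solve 9x − 8 = 56: x = (56 + 8)/9 = 64/9.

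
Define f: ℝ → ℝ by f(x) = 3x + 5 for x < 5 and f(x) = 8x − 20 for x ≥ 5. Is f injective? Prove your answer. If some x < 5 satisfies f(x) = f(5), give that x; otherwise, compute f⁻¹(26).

23/4

Both pieces are strictly increasing (slopes 3 and 8), so each is injective on its own interval.
The left piece maps (−∞, 5) onto (−∞, 20); the right piece maps [5, ∞) onto [20, ∞).
These images are disjoint, so no value is attained by both pieces. Hence f is injective.
Because the two images are disjoint, no x < 5 has f(x) = f(5), so we compute f⁻¹(26): 26 lies in [20, ∞), so solve 8x − 20 = 26: x = (26 + 20)/8 = 23/4.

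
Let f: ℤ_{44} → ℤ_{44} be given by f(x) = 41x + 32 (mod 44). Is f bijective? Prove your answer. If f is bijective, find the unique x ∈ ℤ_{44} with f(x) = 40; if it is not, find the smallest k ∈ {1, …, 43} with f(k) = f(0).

12

By definition, injectivity means: for all x_1, x_2 in the domain, f(x_1) = f(x_2) implies x_1 = x_2.
Suppose f(x_1) = f(x_2) in ℤ_{44}. Then 41x_1 + 32 ≡ 41x_2 + 32 (mod 44), therefore 41(x_1 − x_2) ≡ 0 (mod 44).
Since gcd(41, 44) = 1, 41 is invertible modulo 44, hence x_1 − x_2 ≡ 0 (mod 44), i.e. x_1 = x_2.
We now compute 41⁻¹ mod 44 explicitly. Euclid's algorithm: 44 = 1·41 + 3, 41 = 13·3 + 2, 3 = 1·2 + 1; back-substituting gives 1 = 29·41 − 27·44, so 41⁻¹ ≡ 29 (mod 44).
Then y ↦ 29(y − 32) is a two-sided inverse to f, so every y ∈ ℤ_{44} has a preimage.
Therefore f is bijective.
Since f is bijective, we compute f⁻¹(40): solve 41x + 32 ≡ 40 (mod 44), i.e. 41x ≡ 8 (mod 44).
Multiplying by 41⁻¹ = 29 gives x ≡ 29·8 = 232 = 5·44 + 12 ≡ 12 (mod 44).
Check: f(12) = 41·12 + 32 = 524 = 11·44 + 40 ≡ 40 (mod 44).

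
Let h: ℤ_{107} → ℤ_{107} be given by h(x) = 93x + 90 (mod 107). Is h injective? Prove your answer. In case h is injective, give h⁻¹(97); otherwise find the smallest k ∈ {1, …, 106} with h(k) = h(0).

Recall: h is injective if h(x_1) = h(x_2) implies x_1 = x_2.
Suppose h(x_1) = h(x_2) in ℤ_{107}. Then 93x_1 + 90 ≡ 93x_2 + 90 (mod 107), hence 93(x_1 − x_2) ≡ 0 (mod 107).
Since gcd(93, 107) = 1, 93 is invertible modulo 107, so x_1 − x_2 ≡ 0 (mod 107), i.e. x_1 = x_2.
Thus h is injective.
We now compute 93⁻¹ mod 107 explicitly. Euclid's algorithm: 107 = 1·93 + 14, 93 = 6·14 + 9, 14 = 1·9 + 5, 9 = 1·5 + 4, 5 = 1·4 + 1; back-substituting gives 1 = 84·93 − 73·107, so 93⁻¹ ≡ 84 (mod 107).
Since h is injective, we find h⁻¹(97): we need 93x ≡ 97 − 90 ≡ 7 (mod 107). Using 93⁻¹ = 84: x ≡ 84·7 = 588 = 5·107 + 53, so x = 53.
Check: h(53) = 93·53 + 90 = 5019 = 46·107 + 97 ≡ 97 (mod 107).

53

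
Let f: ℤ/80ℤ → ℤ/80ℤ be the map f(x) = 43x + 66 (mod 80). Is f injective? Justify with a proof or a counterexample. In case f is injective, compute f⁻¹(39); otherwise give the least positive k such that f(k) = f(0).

If f(a) = f(b), then 43a ≡ 43b (mod 80). Because gcd(43, 80) = 1, we may cancel 43 to get a ≡ b (mod 80).
Thus f is injective.
We now compute 43⁻¹ mod 80 explicitly. Euclid's algorithm: 80 = 1·43 + 37, 43 = 1·37 + 6, 37 = 6·6 + 1; back-substituting gives 1 = 67·43 − 36·80, so 43⁻¹ ≡ 67 (mod 80).
Since f is injective, we find f⁻¹(39): we need 43x ≡ 39 − 66 ≡ 53 (mod 80). Using 43⁻¹ = 67: x ≡ 67·53 = 3551 = 44·80 + 31, so x = 31.
Check: f(31) = 43·31 + 66 = 1399 = 17·80 + 39 ≡ 39 (mod 80).

31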